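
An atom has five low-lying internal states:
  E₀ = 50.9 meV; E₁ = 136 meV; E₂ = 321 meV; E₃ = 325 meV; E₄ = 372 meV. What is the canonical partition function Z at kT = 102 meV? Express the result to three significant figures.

Z = 0.981

Eᵢ/kT = 0.49902, 1.3333, 3.1471, 3.1863, 3.6471.
Z = Σ e^(−Eᵢ/kT) = e^(−0.49902) + e^(−1.3333) + e^(−3.1471) + e^(−3.1863) + e^(−3.6471) = 0.60713 + 0.26361 + 0.042977 + 0.041324 + 0.026067 = 0.98111.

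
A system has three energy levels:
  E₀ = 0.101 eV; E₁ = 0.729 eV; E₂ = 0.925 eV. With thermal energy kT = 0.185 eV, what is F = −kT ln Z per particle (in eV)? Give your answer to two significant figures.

Eᵢ/kT = 0.5459, 3.941, 5.000.
Z = Σ e^(−Eᵢ/kT) = e^(−0.5459) + e^(−3.941) + e^(−5.000) = 0.5793 + 0.01943 + 0.006738 = 0.6055.
F = −kT ln Z = −0.185 × ln(0.6055) = −0.185 × -0.5017 = 0.093 eV.

0.093 eV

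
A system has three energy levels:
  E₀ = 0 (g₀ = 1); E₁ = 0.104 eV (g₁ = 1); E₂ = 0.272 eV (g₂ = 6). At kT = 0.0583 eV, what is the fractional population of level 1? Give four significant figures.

Eᵢ/kT = 0, 1.78388, 4.66552.
Z = Σ gᵢe^(−Eᵢ/kT) = 1·e^(−0) + 1·e^(−1.78388) + 6·e^(−4.66552) = 1.00000 + 0.167985 + 0.0564861 = 1.22447.
P₁ = g₁ e^(−E₁/kT) / Z = 0.167985/1.22447 = 0.1372.

0.1372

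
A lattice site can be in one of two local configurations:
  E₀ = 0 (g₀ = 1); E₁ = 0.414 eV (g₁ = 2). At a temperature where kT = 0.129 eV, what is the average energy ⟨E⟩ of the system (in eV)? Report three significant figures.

Eᵢ/kT = 0, 3.2093.
Z = Σ gᵢe^(−Eᵢ/kT) = 1·e^(−0) + 2·e^(−3.2093) = 1.0000 + 0.080770 = 1.0808.
⟨E⟩ = Σ Eᵢ gᵢe^(−Eᵢ/kT) / Z = (0·1.0000 + 0.414·0.080770) / 1.0808 = 0.0309 eV.

0.0309 eV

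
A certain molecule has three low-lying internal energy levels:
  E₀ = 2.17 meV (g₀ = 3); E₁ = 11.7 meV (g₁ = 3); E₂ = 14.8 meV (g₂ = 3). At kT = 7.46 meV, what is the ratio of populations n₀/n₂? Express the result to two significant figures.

n₀/n₂ = (g₀/g₂) exp[−(E₀−E₂)/kT] = (3/3) × exp(−(-12.63 meV)/(7.46 meV)) = (3/3) × exp(1.693) = 5.4.

5.4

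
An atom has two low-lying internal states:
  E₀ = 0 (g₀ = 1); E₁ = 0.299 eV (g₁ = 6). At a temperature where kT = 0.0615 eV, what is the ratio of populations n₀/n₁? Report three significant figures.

n₀/n₁ = (g₀/g₁) exp[−(E₀−E₁)/kT] = (1/6) × exp(−(-0.299 eV)/(0.0615 eV)) = (1/6) × exp(4.8618) = 21.5.

21.5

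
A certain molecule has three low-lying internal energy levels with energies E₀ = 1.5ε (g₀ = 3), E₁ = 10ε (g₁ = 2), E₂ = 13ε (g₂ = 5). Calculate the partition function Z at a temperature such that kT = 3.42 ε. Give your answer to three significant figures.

Z = 2.15

Eᵢ/kT = 0.43860, 2.9240, 3.8012.
Z = Σ gᵢe^(−Eᵢ/kT) = 3·e^(−0.43860) + 2·e^(−2.9240) + 5·e^(−3.8012) = 1.9348 + 0.10744 + 0.11172 = 2.1540.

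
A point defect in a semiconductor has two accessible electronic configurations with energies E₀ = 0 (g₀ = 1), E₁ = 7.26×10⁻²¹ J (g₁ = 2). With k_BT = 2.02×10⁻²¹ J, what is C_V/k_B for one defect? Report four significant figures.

0.6380

Eᵢ/kT = 0, 3.59406.
Z = Σ gᵢe^(−Eᵢ/kT) = 1·e^(−0) + 2·e^(−3.59406) = 1.00000 + 0.0549730 = 1.05497.
⟨E⟩ = 0.378308, ⟨E²⟩ = 2.74652.
C_V/k_B = (⟨E²⟩ − ⟨E⟩²)/(kT)² = (2.74652 − 0.143117)/4.08040 = 0.6380.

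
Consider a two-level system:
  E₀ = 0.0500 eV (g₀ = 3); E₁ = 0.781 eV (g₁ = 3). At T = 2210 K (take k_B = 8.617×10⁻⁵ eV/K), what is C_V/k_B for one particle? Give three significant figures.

0.304

k_BT = 8.617×10⁻⁵ × 2210 K = 0.19044 eV.
Eᵢ/kT = 0.26255, 4.1010.
Z = Σ gᵢe^(−Eᵢ/kT) = 3·e^(−0.26255) + 3·e^(−4.1010) = 2.3073 + 0.049668 = 2.3570.
⟨E⟩ = 0.065403 eV, ⟨E²⟩ = 0.015301 eV².
C_V/k_B = (⟨E²⟩ − ⟨E⟩²)/(kT)² = (0.015301 − 0.0042776)/0.036267 = 0.304.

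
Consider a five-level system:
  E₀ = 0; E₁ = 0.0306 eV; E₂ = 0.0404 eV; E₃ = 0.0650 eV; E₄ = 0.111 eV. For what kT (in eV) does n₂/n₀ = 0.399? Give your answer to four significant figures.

0.04397 eV

n₂/n₀ = exp[−(E₂−E₀)/kT] = 0.399.
⇒ (E₂−E₀)/kT = ln(1/0.399) = ln(2.50627) = 0.918796.
kT = 0.0404 eV / 0.918796 = 0.04397 eV.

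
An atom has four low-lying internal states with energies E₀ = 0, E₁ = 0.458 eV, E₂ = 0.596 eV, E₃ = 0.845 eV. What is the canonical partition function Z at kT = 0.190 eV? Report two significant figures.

Eᵢ/kT = 0, 2.411, 3.137, 4.447.
Z = Σ e^(−Eᵢ/kT) = e^(−0) + e^(−2.411) + e^(−3.137) + e^(−4.447) = 1.000 + 0.08973 + 0.04341 + 0.01171 = 1.145.

Z = 1.1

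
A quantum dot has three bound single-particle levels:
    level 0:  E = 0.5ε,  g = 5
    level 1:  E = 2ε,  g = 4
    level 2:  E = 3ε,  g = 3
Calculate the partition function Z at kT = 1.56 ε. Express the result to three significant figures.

Z = 5.18

Eᵢ/kT = 0.32051, 1.2821, 1.9231.
Z = Σ gᵢe^(−Eᵢ/kT) = 5·e^(−0.32051) + 4·e^(−1.2821) + 3·e^(−1.9231) = 3.6289 + 1.1098 + 0.43846 = 5.1772.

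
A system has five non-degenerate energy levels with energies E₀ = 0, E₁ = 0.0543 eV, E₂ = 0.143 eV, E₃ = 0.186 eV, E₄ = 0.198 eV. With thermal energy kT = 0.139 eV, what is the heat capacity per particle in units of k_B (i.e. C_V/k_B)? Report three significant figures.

Eᵢ/kT = 0, 0.39065, 1.0288, 1.3381, 1.4245.
Z = Σ e^(−Eᵢ/kT) = e^(−0) + e^(−0.39065) + e^(−1.0288) + e^(−1.3381) + e^(−1.4245) = 1.0000 + 0.67662 + 0.35744 + 0.26234 + 0.24063 = 2.5370.
⟨E⟩ = 0.072643 eV, ⟨E²⟩ = 0.010963 eV².
C_V/k_B = (⟨E²⟩ − ⟨E⟩²)/(kT)² = (0.010963 − 0.0052770)/0.019321 = 0.294.

0.294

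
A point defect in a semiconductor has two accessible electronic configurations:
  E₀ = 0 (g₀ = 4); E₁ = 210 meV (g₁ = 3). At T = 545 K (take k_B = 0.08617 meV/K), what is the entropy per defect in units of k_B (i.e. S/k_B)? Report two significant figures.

1.4

k_BT = 0.08617 × 545 K = 46.96 meV.
Eᵢ/kT = 0, 4.472.
Z = Σ gᵢe^(−Eᵢ/kT) = 4·e^(−0) + 3·e^(−4.472) = 4.000 + 0.03427 = 4.034.
⟨E⟩ = Σ EᵢPᵢ = 1.784 meV.
S/k_B = ln Z + ⟨E⟩/kT = ln(4.034) + 1.784/46.96 = 1.395 + 0.03799 = 1.4.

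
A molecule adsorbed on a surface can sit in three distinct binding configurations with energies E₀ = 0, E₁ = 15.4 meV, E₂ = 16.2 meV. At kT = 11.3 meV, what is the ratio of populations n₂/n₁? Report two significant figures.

0.93

n₂/n₁ = exp[−(E₂−E₁)/kT] = exp(−(0.8 meV)/(11.3 meV)) = exp(-0.07080) = 0.93.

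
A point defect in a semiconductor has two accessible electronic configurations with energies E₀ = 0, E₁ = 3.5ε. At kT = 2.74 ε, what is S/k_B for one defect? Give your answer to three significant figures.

Eᵢ/kT = 0, 1.2774.
Z = Σ e^(−Eᵢ/kT) = e^(−0) + e^(−1.2774) = 1.0000 + 0.27876 = 1.2788.
⟨E⟩ = Σ EᵢPᵢ = 0.76295 ε.
S/k_B = ln Z + ⟨E⟩/kT = ln(1.2788) + 0.76295/2.74 = 0.24592 + 0.27845 = 0.524.

0.524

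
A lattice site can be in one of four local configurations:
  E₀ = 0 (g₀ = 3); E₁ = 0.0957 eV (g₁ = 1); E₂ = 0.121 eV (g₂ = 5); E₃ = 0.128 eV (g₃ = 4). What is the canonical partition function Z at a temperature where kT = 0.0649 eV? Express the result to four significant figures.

Eᵢ/kT = 0, 1.47458, 1.86441, 1.97227.
Z = Σ gᵢe^(−Eᵢ/kT) = 3·e^(−0) + 1·e^(−1.47458) + 5·e^(−1.86441) + 4·e^(−1.97227) = 3.00000 + 0.228875 + 0.774938 + 0.556563 = 4.56038.

Z = 4.560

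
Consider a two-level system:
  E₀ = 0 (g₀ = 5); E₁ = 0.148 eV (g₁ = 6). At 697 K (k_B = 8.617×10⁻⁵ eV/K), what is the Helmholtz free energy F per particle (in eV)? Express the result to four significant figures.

-0.1025 eV

k_BT = 8.617×10⁻⁵ × 697 K = 0.0600605 eV.
Eᵢ/kT = 0, 2.46418.
Z = Σ gᵢe^(−Eᵢ/kT) = 5·e^(−0) + 6·e^(−2.46418) = 5.00000 + 0.510471 = 5.51047.
F = −kT ln Z = −0.0600605 × ln(5.51047) = −0.0600605 × 1.70665 = -0.1025 eV.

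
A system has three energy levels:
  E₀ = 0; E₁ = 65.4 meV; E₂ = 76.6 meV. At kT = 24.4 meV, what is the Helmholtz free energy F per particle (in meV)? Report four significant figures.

Eᵢ/kT = 0, 2.68033, 3.13934.
Z = Σ e^(−Eᵢ/kT) = e^(−0) + e^(−2.68033) + e^(−3.13934) = 1.00000 + 0.0685405 + 0.0433114 = 1.11185.
F = −kT ln Z = −24.4 × ln(1.11185) = −24.4 × 0.106025 = -2.587 meV.

-2.587 meV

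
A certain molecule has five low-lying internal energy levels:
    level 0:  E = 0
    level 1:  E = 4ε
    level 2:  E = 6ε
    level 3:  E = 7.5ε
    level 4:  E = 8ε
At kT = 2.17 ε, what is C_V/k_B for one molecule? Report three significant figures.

1.09

Eᵢ/kT = 0, 1.8433, 2.7650, 3.4562, 3.6866.
Z = Σ e^(−Eᵢ/kT) = e^(−0) + e^(−1.8433) + e^(−2.7650) + e^(−3.4562) + e^(−3.6866) = 1.0000 + 0.15829 + 0.062976 + 0.031549 + 0.025057 = 1.2779.
⟨E⟩ = 1.1332 ε, ⟨E²⟩ = 6.3996 ε².
C_V/k_B = (⟨E²⟩ − ⟨E⟩²)/(kT)² = (6.3996 − 1.2841)/4.7089 = 1.09.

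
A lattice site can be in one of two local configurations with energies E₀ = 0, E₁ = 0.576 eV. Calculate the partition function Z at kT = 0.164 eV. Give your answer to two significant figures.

Eᵢ/kT = 0, 3.512.
Z = Σ e^(−Eᵢ/kT) = e^(−0) + e^(−3.512) = 1.000 + 0.02984 = 1.030.

Z = 1.0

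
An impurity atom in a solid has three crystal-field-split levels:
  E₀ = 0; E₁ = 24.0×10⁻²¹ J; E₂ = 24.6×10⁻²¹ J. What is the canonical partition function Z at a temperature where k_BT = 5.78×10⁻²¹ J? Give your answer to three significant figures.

Eᵢ/kT = 0, 4.1522, 4.2561.
Z = Σ e^(−Eᵢ/kT) = e^(−0) + e^(−4.1522) + e^(−4.2561) = 1.0000 + 0.015730 + 0.014177 = 1.0299.

Z = 1.03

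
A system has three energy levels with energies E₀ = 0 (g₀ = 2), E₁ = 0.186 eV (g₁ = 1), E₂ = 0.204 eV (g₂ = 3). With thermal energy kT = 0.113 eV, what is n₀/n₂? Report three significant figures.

n₀/n₂ = (g₀/g₂) exp[−(E₀−E₂)/kT] = (2/3) × exp(−(-0.204 eV)/(0.113 eV)) = (2/3) × exp(1.8053) = 4.05.

4.05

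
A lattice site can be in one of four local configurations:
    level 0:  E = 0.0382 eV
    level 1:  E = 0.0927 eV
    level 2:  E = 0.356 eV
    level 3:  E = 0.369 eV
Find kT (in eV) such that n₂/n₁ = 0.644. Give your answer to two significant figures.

n₂/n₁ = exp[−(E₂−E₁)/kT] = 0.644.
⇒ (E₂−E₁)/kT = ln(1/0.644) = ln(1.553) = 0.4402.
kT = 0.2633 eV / 0.4402 = 0.60 eV.

0.60 eV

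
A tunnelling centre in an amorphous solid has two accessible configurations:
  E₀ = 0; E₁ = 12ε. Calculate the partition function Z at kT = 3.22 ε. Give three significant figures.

Eᵢ/kT = 0, 3.7267.
Z = Σ e^(−Eᵢ/kT) = e^(−0) + e^(−3.7267) = 1.0000 + 0.024072 = 1.0241.

Z = 1.02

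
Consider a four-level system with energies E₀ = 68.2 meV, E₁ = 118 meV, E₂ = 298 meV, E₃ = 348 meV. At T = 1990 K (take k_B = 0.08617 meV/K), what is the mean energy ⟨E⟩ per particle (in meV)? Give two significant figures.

140 meV

k_BT = 0.08617 × 1990 K = 171.5 meV.
Eᵢ/kT = 0.3977, 0.6880, 1.738, 2.029.
Z = Σ e^(−Eᵢ/kT) = e^(−0.3977) + e^(−0.6880) + e^(−1.738) + e^(−2.029) = 0.6719 + 0.5026 + 0.1759 + 0.1315 = 1.482.
⟨E⟩ = Σ Eᵢ e^(−Eᵢ/kT) / Z = (68.2·0.6719 + 118·0.5026 + 298·0.1759 + 348·0.1315) / 1.482 = 140 meV.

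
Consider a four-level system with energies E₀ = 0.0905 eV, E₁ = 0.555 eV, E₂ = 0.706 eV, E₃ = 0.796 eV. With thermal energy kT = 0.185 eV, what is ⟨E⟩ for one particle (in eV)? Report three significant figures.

Eᵢ/kT = 0.48919, 3.0000, 3.8162, 4.3027.
Z = Σ e^(−Eᵢ/kT) = e^(−0.48919) + e^(−3.0000) + e^(−3.8162) + e^(−4.3027) = 0.61312 + 0.049787 + 0.022011 + 0.013532 = 0.69845.
⟨E⟩ = Σ Eᵢ e^(−Eᵢ/kT) / Z = (0.0905·0.61312 + 0.555·0.049787 + 0.706·0.022011 + 0.796·0.013532) / 0.69845 = 0.157 eV.

0.157 eV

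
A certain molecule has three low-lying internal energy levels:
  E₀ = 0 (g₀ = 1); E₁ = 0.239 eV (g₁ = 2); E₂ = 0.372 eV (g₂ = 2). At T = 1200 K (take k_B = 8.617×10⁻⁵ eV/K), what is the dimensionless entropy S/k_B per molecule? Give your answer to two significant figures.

0.75

k_BT = 8.617×10⁻⁵ × 1200 K = 0.1034 eV.
Eᵢ/kT = 0, 2.311, 3.598.
Z = Σ gᵢe^(−Eᵢ/kT) = 1·e^(−0) + 2·e^(−2.311) + 2·e^(−3.598) = 1.000 + 0.1983 + 0.05476 = 1.253.
⟨E⟩ = Σ EᵢPᵢ = 0.05408 eV.
S/k_B = ln Z + ⟨E⟩/kT = ln(1.253) + 0.05408/0.1034 = 0.2255 + 0.5230 = 0.75.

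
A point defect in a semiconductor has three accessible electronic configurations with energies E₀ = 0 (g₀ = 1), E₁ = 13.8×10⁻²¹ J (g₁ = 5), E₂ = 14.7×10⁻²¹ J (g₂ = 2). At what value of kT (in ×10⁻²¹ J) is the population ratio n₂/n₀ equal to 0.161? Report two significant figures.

n₂/n₀ = (g₂/g₀) exp[−(E₂−E₀)/kT] = 0.161.
⇒ (E₂−E₀)/kT = ln((2/1)/0.161) = ln(12.42) = 2.519.
kT = 14.7 ×10⁻²¹ J / 2.519 = 5.8 ×10⁻²¹ J.

5.8 ×10⁻²¹ J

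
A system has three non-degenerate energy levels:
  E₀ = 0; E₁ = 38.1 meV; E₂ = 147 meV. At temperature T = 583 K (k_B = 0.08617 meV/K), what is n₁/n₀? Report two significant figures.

k_BT = 0.08617 × 583 K = 50.24 meV.
n₁/n₀ = exp[−(E₁−E₀)/kT] = exp(−(38.1 meV)/(50.24 meV)) = exp(-0.7584) = 0.47.

0.47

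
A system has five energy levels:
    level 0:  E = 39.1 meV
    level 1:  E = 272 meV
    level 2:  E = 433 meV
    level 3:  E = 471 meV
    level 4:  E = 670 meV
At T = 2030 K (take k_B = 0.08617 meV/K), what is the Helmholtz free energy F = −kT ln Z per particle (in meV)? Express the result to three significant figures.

k_BT = 0.08617 × 2030 K = 174.93 meV.
Eᵢ/kT = 0.22352, 1.5549, 2.4753, 2.6925, 3.8301.
Z = Σ e^(−Eᵢ/kT) = e^(−0.22352) + e^(−1.5549) + e^(−2.4753) + e^(−2.6925) + e^(−3.8301) = 0.79970 + 0.21121 + 0.084138 + 0.067711 + 0.021707 = 1.1845.
F = −kT ln Z = −174.93 × ln(1.1845) = −174.93 × 0.16932 = -29.6 meV.

-29.6 meV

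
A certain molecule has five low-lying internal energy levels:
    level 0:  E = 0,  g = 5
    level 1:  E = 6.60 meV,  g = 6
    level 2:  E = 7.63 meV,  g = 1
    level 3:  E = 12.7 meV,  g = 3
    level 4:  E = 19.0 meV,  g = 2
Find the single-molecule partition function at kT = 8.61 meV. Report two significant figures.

Eᵢ/kT = 0, 0.7666, 0.8862, 1.475, 2.207.
Z = Σ gᵢe^(−Eᵢ/kT) = 5·e^(−0) + 6·e^(−0.7666) + 1·e^(−0.8862) + 3·e^(−1.475) + 2·e^(−2.207) = 5.000 + 2.788 + 0.4122 + 0.6863 + 0.2201 = 9.107.

Z = 9.1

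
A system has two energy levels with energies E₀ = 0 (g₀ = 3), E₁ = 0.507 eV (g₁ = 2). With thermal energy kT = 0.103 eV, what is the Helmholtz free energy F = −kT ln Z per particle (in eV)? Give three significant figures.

Eᵢ/kT = 0, 4.9223.
Z = Σ gᵢe^(−Eᵢ/kT) = 3·e^(−0) + 2·e^(−4.9223) = 3.0000 + 0.014565 = 3.0146.
F = −kT ln Z = −0.103 × ln(3.0146) = −0.103 × 1.1035 = -0.114 eV.

-0.114 eV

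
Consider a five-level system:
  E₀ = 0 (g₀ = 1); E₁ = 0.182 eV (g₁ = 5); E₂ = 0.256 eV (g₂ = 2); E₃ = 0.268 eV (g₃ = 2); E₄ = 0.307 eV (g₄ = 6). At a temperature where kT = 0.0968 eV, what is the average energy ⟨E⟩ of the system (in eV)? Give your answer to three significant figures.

Eᵢ/kT = 0, 1.8802, 2.6446, 2.7686, 3.1715.
Z = Σ gᵢe^(−Eᵢ/kT) = 1·e^(−0) + 5·e^(−1.8802) + 2·e^(−2.6446) + 2·e^(−2.7686) + 6·e^(−3.1715) = 1.0000 + 0.76280 + 0.14207 + 0.12550 + 0.25164 = 2.2820.
⟨E⟩ = Σ Eᵢ gᵢe^(−Eᵢ/kT) / Z = (0·1.0000 + 0.182·0.76280 + 0.256·0.14207 + 0.268·0.12550 + 0.307·0.25164) / 2.2820 = 0.125 eV.

0.125 eV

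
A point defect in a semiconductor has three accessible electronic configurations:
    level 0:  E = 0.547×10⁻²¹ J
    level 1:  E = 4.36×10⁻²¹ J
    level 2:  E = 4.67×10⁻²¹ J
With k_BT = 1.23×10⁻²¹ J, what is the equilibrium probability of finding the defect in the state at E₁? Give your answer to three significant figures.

Eᵢ/kT = 0.44472, 3.5447, 3.7967.
Z = Σ e^(−Eᵢ/kT) = e^(−0.44472) + e^(−3.5447) + e^(−3.7967) = 0.64100 + 0.028877 + 0.022445 = 0.69232.
P₁ = e^(−E₁/kT) / Z = 0.028877/0.69232 = 0.0417.

0.0417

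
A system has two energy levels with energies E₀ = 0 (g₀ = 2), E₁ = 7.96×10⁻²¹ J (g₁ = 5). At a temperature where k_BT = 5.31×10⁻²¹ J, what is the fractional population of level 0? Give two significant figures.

Eᵢ/kT = 0, 1.499.
Z = Σ gᵢe^(−Eᵢ/kT) = 2·e^(−0) + 5·e^(−1.499) = 2.000 + 1.117 = 3.117.
P₀ = g₀ e^(−E₀/kT) / Z = 2.000/3.117 = 0.64.

0.64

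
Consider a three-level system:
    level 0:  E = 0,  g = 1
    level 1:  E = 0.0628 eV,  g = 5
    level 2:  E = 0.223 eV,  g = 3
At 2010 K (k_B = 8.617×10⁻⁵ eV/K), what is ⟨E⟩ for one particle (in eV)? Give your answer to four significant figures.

0.07596 eV

k_BT = 8.617×10⁻⁵ × 2010 K = 0.173202 eV.
Eᵢ/kT = 0, 0.362582, 1.28751.
Z = Σ gᵢe^(−Eᵢ/kT) = 1·e^(−0) + 5·e^(−0.362582) + 3·e^(−1.28751) = 1.00000 + 3.47939 + 0.827871 = 5.30726.
⟨E⟩ = Σ Eᵢ gᵢe^(−Eᵢ/kT) / Z = (0·1.00000 + 0.0628·3.47939 + 0.223·0.827871) / 5.30726 = 0.07596 eV.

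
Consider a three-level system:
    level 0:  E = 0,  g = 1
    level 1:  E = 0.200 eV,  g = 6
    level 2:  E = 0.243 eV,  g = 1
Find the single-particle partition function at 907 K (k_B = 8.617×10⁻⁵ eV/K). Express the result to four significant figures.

k_BT = 8.617×10⁻⁵ × 907 K = 0.0781562 eV.
Eᵢ/kT = 0, 2.55898, 3.10916.
Z = Σ gᵢe^(−Eᵢ/kT) = 1·e^(−0) + 6·e^(−2.55898) + 1·e^(−3.10916) = 1.00000 + 0.464302 + 0.0446384 = 1.50894.

Z = 1.509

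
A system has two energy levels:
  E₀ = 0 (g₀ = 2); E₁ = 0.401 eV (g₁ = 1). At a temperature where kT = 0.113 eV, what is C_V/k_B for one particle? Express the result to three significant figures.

Eᵢ/kT = 0, 3.5487.
Z = Σ gᵢe^(−Eᵢ/kT) = 2·e^(−0) + 1·e^(−3.5487) = 2.0000 + 0.028762 = 2.0288.
⟨E⟩ = 0.0056849 eV, ⟨E²⟩ = 0.0022797 eV².
C_V/k_B = (⟨E²⟩ − ⟨E⟩²)/(kT)² = (0.0022797 − 0.000032318)/0.012769 = 0.176.

0.176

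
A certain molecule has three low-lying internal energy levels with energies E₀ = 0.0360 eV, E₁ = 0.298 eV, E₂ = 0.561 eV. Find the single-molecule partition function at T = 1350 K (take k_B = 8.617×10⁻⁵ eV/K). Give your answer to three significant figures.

k_BT = 8.617×10⁻⁵ × 1350 K = 0.11633 eV.
Eᵢ/kT = 0.30946, 2.5617, 4.8225.
Z = Σ e^(−Eᵢ/kT) = e^(−0.30946) + e^(−2.5617) + e^(−4.8225) = 0.73384 + 0.077173 + 0.0080466 = 0.81906.

Z = 0.819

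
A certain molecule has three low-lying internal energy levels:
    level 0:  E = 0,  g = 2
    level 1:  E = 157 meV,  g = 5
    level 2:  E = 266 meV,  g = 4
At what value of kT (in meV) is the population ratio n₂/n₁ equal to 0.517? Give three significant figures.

n₂/n₁ = (g₂/g₁) exp[−(E₂−E₁)/kT] = 0.517.
⇒ (E₂−E₁)/kT = ln((4/5)/0.517) = ln(1.5474) = 0.43658.
kT = 109 meV / 0.43658 = 250 meV.

250 meV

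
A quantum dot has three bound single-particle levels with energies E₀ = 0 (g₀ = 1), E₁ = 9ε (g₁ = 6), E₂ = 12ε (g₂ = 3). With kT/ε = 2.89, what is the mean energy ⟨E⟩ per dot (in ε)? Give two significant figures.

2.3 ε

Eᵢ/kT = 0, 3.114, 4.152.
Z = Σ gᵢe^(−Eᵢ/kT) = 1·e^(−0) + 6·e^(−3.114) + 3·e^(−4.152) = 1.000 + 0.2665 + 0.04720 = 1.314.
⟨E⟩ = Σ Eᵢ gᵢe^(−Eᵢ/kT) / Z = (0·1.000 + 9·0.2665 + 12·0.04720) / 1.314 = 2.3 ε.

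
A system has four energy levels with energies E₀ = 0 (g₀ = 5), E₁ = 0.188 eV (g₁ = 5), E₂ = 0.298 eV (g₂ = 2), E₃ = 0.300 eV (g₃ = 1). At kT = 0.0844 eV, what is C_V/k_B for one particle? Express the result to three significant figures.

Eᵢ/kT = 0, 2.2275, 3.5308, 3.5545.
Z = Σ gᵢe^(−Eᵢ/kT) = 5·e^(−0) + 5·e^(−2.2275) + 2·e^(−3.5308) + 1·e^(−3.5545) = 5.0000 + 0.53899 + 0.058563 + 0.028596 = 5.6261.
⟨E⟩ = 0.022637 eV, ⟨E²⟩ = 0.0047678 eV².
C_V/k_B = (⟨E²⟩ − ⟨E⟩²)/(kT)² = (0.0047678 − 0.00051243)/0.0071234 = 0.597.

0.597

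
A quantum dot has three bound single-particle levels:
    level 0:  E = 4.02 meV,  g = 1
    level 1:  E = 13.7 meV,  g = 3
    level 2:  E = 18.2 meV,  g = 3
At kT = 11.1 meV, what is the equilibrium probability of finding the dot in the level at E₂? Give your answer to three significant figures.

Eᵢ/kT = 0.36216, 1.2342, 1.6396.
Z = Σ gᵢe^(−Eᵢ/kT) = 1·e^(−0.36216) + 3·e^(−1.2342) + 3·e^(−1.6396) = 0.69617 + 0.87320 + 0.58217 = 2.1515.
P₂ = g₂ e^(−E₂/kT) / Z = 0.58217/2.1515 = 0.271.

0.271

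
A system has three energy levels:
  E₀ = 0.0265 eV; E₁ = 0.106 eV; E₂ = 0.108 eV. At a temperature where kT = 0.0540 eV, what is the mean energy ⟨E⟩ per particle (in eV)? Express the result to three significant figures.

0.0515 eV

Eᵢ/kT = 0.49074, 1.9630, 2.0000.
Z = Σ e^(−Eᵢ/kT) = e^(−0.49074) + e^(−1.9630) + e^(−2.0000) = 0.61217 + 0.14044 + 0.13534 = 0.88795.
⟨E⟩ = Σ Eᵢ e^(−Eᵢ/kT) / Z = (0.0265·0.61217 + 0.106·0.14044 + 0.108·0.13534) / 0.88795 = 0.0515 eV.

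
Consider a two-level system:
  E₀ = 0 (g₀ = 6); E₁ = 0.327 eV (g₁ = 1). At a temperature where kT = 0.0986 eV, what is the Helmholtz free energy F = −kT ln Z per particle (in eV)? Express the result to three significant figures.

-0.177 eV

Eᵢ/kT = 0, 3.3164.
Z = Σ gᵢe^(−Eᵢ/kT) = 6·e^(−0) + 1·e^(−3.3164) = 6.0000 + 0.036283 = 6.0363.
F = −kT ln Z = −0.0986 × ln(6.0363) = −0.0986 × 1.7978 = -0.177 eV.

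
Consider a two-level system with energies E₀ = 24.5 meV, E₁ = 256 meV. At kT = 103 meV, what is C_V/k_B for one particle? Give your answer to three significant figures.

Eᵢ/kT = 0.23786, 2.4854.
Z = Σ e^(−Eᵢ/kT) = e^(−0.23786) + e^(−2.4854) = 0.78831 + 0.083292 = 0.87160.
⟨E⟩ = 46.623 meV, ⟨E²⟩ = 6805.7 meV².
C_V/k_B = (⟨E²⟩ − ⟨E⟩²)/(kT)² = (6805.7 − 2173.7)/10609 = 0.437.

0.437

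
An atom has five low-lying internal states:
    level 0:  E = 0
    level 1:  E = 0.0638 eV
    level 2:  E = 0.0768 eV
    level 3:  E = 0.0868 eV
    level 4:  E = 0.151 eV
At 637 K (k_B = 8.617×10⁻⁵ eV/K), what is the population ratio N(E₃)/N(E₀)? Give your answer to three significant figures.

k_BT = 8.617×10⁻⁵ × 637 K = 0.054890 eV.
n₃/n₀ = exp[−(E₃−E₀)/kT] = exp(−(0.0868 eV)/(0.054890 eV)) = exp(-1.5813) = 0.206.

0.206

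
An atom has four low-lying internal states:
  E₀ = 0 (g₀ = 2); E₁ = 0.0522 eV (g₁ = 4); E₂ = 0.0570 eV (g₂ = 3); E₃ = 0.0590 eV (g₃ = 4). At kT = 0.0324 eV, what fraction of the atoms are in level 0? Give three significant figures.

Eᵢ/kT = 0, 1.6111, 1.7593, 1.8210.
Z = Σ gᵢe^(−Eᵢ/kT) = 2·e^(−0) + 4·e^(−1.6111) + 3·e^(−1.7593) + 4·e^(−1.8210) = 2.0000 + 0.79867 + 0.51650 + 0.64746 = 3.9626.
P₀ = g₀ e^(−E₀/kT) / Z = 2.0000/3.9626 = 0.505.

0.505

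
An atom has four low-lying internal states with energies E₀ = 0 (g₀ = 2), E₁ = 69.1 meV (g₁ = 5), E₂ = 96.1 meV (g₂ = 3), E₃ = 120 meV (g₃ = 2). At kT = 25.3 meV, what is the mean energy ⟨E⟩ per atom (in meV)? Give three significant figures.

Eᵢ/kT = 0, 2.7312, 3.7984, 4.7431.
Z = Σ gᵢe^(−Eᵢ/kT) = 2·e^(−0) + 5·e^(−2.7312) + 3·e^(−3.7984) + 2·e^(−4.7431) = 2.0000 + 0.32571 + 0.067220 + 0.017423 = 2.4104.
⟨E⟩ = Σ Eᵢ gᵢe^(−Eᵢ/kT) / Z = (0·2.0000 + 69.1·0.32571 + 96.1·0.067220 + 120·0.017423) / 2.4104 = 12.9 meV.

12.9 meV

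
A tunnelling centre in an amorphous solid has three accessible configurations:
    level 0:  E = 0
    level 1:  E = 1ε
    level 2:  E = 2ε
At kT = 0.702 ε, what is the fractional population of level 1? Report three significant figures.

0.185

Eᵢ/kT = 0, 1.4245, 2.8490.
Z = Σ e^(−Eᵢ/kT) = e^(−0) + e^(−1.4245) + e^(−2.8490) = 1.0000 + 0.24063 + 0.057902 = 1.2985.
P₁ = e^(−E₁/kT) / Z = 0.24063/1.2985 = 0.185.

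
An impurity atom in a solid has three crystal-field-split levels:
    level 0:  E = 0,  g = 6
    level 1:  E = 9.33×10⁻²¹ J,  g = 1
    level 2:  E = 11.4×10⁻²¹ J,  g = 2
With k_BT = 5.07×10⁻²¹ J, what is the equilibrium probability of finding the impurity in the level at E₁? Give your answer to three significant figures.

Eᵢ/kT = 0, 1.8402, 2.2485.
Z = Σ gᵢe^(−Eᵢ/kT) = 6·e^(−0) + 1·e^(−1.8402) + 2·e^(−2.2485) = 6.0000 + 0.15879 + 0.21111 = 6.3699.
P₁ = g₁ e^(−E₁/kT) / Z = 0.15879/6.3699 = 0.0249.

0.0249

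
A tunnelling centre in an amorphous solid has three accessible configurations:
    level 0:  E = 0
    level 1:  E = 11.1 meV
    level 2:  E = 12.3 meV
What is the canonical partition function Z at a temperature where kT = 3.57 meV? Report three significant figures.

Z = 1.08

Eᵢ/kT = 0, 3.1092, 3.4454.
Z = Σ e^(−Eᵢ/kT) = e^(−0) + e^(−3.1092) + e^(−3.4454) = 1.0000 + 0.044637 + 0.031892 = 1.0765.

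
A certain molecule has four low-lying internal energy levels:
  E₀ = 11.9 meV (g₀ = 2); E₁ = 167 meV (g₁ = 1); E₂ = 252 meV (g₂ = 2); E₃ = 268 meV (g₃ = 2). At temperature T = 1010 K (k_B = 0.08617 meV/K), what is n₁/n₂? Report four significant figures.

k_BT = 0.08617 × 1010 K = 87.0317 meV.
n₁/n₂ = (g₁/g₂) exp[−(E₁−E₂)/kT] = (1/2) × exp(−(-85 meV)/(87.0317 meV)) = (1/2) × exp(0.976656) = 1.328.

1.328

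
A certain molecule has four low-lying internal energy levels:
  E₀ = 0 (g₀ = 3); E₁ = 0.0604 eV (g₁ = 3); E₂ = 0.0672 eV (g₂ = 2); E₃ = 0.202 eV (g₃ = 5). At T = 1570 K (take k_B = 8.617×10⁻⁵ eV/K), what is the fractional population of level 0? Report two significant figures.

k_BT = 8.617×10⁻⁵ × 1570 K = 0.1353 eV.
Eᵢ/kT = 0, 0.4464, 0.4967, 1.493.
Z = Σ gᵢe^(−Eᵢ/kT) = 3·e^(−0) + 3·e^(−0.4464) + 2·e^(−0.4967) + 5·e^(−1.493) = 3.000 + 1.920 + 1.217 + 1.123 = 7.260.
P₀ = g₀ e^(−E₀/kT) / Z = 3.000/7.260 = 0.41.

0.41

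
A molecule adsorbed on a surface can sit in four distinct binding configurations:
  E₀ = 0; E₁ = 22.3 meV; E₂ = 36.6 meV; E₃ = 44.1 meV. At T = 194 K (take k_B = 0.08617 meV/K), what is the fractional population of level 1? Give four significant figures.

0.1821

k_BT = 0.08617 × 194 K = 16.7170 meV.
Eᵢ/kT = 0, 1.33397, 2.18939, 2.63803.
Z = Σ e^(−Eᵢ/kT) = e^(−0) + e^(−1.33397) + e^(−2.18939) + e^(−2.63803) = 1.00000 + 0.263429 + 0.111985 + 0.0715020 = 1.44692.
P₁ = e^(−E₁/kT) / Z = 0.263429/1.44692 = 0.1821.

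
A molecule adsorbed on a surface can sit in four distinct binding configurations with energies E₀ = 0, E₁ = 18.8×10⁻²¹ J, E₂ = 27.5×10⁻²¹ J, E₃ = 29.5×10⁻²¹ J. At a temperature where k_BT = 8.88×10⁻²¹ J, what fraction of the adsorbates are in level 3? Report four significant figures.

0.03002

Eᵢ/kT = 0, 2.11712, 3.09685, 3.32207.
Z = Σ e^(−Eᵢ/kT) = e^(−0) + e^(−2.11712) + e^(−3.09685) + e^(−3.32207) = 1.00000 + 0.120378 + 0.0451913 + 0.0360781 = 1.20165.
P₃ = e^(−E₃/kT) / Z = 0.0360781/1.20165 = 0.03002.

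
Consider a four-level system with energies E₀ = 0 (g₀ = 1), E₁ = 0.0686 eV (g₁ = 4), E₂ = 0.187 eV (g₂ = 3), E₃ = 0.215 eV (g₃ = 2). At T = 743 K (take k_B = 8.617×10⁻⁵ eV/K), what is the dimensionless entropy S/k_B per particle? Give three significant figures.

1.79

k_BT = 8.617×10⁻⁵ × 743 K = 0.064024 eV.
Eᵢ/kT = 0, 1.0715, 2.9208, 3.3581.
Z = Σ gᵢe^(−Eᵢ/kT) = 1·e^(−0) + 4·e^(−1.0715) + 3·e^(−2.9208) + 2·e^(−3.3581) = 1.0000 + 1.3700 + 0.16167 + 0.069603 = 2.6013.
⟨E⟩ = Σ EᵢPᵢ = 0.053504 eV.
S/k_B = ln Z + ⟨E⟩/kT = ln(2.6013) + 0.053504/0.064024 = 0.95601 + 0.83569 = 1.79.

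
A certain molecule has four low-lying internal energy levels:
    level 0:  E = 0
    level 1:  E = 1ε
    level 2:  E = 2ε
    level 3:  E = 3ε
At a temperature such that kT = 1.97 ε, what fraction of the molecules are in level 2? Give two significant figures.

Eᵢ/kT = 0, 0.5076, 1.015, 1.523.
Z = Σ e^(−Eᵢ/kT) = e^(−0) + e^(−0.5076) + e^(−1.015) + e^(−1.523) = 1.000 + 0.6019 + 0.3624 + 0.2181 = 2.182.
P₂ = e^(−E₂/kT) / Z = 0.3624/2.182 = 0.17.

0.17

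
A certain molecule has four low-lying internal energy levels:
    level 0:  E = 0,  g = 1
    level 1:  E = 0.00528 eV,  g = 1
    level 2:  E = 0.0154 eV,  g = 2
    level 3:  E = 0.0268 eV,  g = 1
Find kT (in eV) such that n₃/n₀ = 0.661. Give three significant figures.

0.0647 eV

n₃/n₀ = (g₃/g₀) exp[−(E₃−E₀)/kT] = 0.661.
⇒ (E₃−E₀)/kT = ln((1/1)/0.661) = ln(1.5129) = 0.41403.
kT = 0.0268 eV / 0.41403 = 0.0647 eV.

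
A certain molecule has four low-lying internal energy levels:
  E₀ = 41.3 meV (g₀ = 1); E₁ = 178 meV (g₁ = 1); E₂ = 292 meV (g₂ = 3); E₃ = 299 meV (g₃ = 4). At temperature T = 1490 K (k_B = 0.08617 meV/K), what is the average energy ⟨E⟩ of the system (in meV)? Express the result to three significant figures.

168 meV

k_BT = 0.08617 × 1490 K = 128.39 meV.
Eᵢ/kT = 0.32168, 1.3864, 2.2743, 2.3288.
Z = Σ gᵢe^(−Eᵢ/kT) = 1·e^(−0.32168) + 1·e^(−1.3864) + 3·e^(−2.2743) + 4·e^(−2.3288) = 0.72493 + 0.24997 + 0.30861 + 0.38965 = 1.6732.
⟨E⟩ = Σ Eᵢ gᵢe^(−Eᵢ/kT) / Z = (41.3·0.72493 + 178·0.24997 + 292·0.30861 + 299·0.38965) / 1.6732 = 168 meV.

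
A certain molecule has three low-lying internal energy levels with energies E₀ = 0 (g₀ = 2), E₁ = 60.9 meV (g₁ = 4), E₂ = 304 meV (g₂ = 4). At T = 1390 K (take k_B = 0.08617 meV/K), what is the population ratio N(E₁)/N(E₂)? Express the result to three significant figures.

k_BT = 0.08617 × 1390 K = 119.78 meV.
n₁/n₂ = (g₁/g₂) exp[−(E₁−E₂)/kT] = (4/4) × exp(−(-243.1 meV)/(119.78 meV)) = (4/4) × exp(2.0296) = 7.61.

7.61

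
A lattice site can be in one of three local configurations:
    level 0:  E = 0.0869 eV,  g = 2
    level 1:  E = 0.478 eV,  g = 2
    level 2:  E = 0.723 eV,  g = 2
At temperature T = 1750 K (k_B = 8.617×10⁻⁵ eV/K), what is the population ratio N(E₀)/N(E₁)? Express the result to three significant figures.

k_BT = 8.617×10⁻⁵ × 1750 K = 0.15080 eV.
n₀/n₁ = (g₀/g₁) exp[−(E₀−E₁)/kT] = (2/2) × exp(−(-0.3911 eV)/(0.15080 eV)) = (2/2) × exp(2.5935) = 13.4.

13.4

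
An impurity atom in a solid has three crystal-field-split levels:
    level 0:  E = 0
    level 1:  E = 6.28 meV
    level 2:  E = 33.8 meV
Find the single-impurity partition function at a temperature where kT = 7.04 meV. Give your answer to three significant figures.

Eᵢ/kT = 0, 0.89205, 4.8011.
Z = Σ e^(−Eᵢ/kT) = e^(−0) + e^(−0.89205) + e^(−4.8011) = 1.0000 + 0.40981 + 0.0082207 = 1.4180.

Z = 1.42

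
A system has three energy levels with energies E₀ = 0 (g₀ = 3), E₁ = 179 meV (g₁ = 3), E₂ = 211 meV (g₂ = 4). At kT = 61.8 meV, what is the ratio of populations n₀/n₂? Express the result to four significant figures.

22.80

n₀/n₂ = (g₀/g₂) exp[−(E₀−E₂)/kT] = (3/4) × exp(−(-211 meV)/(61.8 meV)) = (3/4) × exp(3.41424) = 22.80.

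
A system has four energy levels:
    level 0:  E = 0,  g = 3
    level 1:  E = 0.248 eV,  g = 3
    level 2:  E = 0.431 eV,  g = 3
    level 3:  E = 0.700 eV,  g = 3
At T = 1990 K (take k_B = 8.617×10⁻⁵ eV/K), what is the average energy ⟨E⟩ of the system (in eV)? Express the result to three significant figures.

k_BT = 8.617×10⁻⁵ × 1990 K = 0.17148 eV.
Eᵢ/kT = 0, 1.4462, 2.5134, 4.0821.
Z = Σ gᵢe^(−Eᵢ/kT) = 3·e^(−0) + 3·e^(−1.4462) + 3·e^(−2.5134) + 3·e^(−4.0821) = 3.0000 + 0.70639 + 0.24298 + 0.050616 = 4.0000.
⟨E⟩ = Σ Eᵢ gᵢe^(−Eᵢ/kT) / Z = (0·3.0000 + 0.248·0.70639 + 0.431·0.24298 + 0.700·0.050616) / 4.0000 = 0.0788 eV.

0.0788 eV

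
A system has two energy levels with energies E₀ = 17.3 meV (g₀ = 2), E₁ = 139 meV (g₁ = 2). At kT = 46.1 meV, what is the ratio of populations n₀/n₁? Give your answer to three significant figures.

n₀/n₁ = (g₀/g₁) exp[−(E₀−E₁)/kT] = (2/2) × exp(−(-121.7 meV)/(46.1 meV)) = (2/2) × exp(2.6399) = 14.0.

14.0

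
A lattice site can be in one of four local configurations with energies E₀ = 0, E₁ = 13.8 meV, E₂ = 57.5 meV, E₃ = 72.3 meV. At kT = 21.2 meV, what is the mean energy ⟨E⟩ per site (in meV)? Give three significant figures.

8.27 meV

Eᵢ/kT = 0, 0.65094, 2.7123, 3.4104.
Z = Σ e^(−Eᵢ/kT) = e^(−0) + e^(−0.65094) + e^(−2.7123) + e^(−3.4104) = 1.0000 + 0.52156 + 0.066384 + 0.033028 = 1.6210.
⟨E⟩ = Σ Eᵢ e^(−Eᵢ/kT) / Z = (0·1.0000 + 13.8·0.52156 + 57.5·0.066384 + 72.3·0.033028) / 1.6210 = 8.27 meV.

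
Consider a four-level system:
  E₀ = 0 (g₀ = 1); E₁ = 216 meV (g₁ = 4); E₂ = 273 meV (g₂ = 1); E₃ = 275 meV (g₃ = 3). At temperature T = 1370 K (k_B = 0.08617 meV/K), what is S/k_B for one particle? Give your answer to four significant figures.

k_BT = 0.08617 × 1370 K = 118.053 meV.
Eᵢ/kT = 0, 1.82969, 2.31252, 2.32946.
Z = Σ gᵢe^(−Eᵢ/kT) = 1·e^(−0) + 4·e^(−1.82969) + 1·e^(−2.31252) + 3·e^(−2.32946) = 1.00000 + 0.641853 + 0.0990114 + 0.292045 = 2.03291.
⟨E⟩ = Σ EᵢPᵢ = 121.000 meV.
S/k_B = ln Z + ⟨E⟩/kT = ln(2.03291) + 121.000/118.053 = 0.709468 + 1.02496 = 1.734.

1.734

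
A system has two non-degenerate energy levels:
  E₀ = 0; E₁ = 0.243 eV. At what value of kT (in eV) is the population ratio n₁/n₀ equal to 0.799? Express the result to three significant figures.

n₁/n₀ = exp[−(E₁−E₀)/kT] = 0.799.
⇒ (E₁−E₀)/kT = ln(1/0.799) = ln(1.2516) = 0.22442.
kT = 0.243 eV / 0.22442 = 1.08 eV.

1.08 eV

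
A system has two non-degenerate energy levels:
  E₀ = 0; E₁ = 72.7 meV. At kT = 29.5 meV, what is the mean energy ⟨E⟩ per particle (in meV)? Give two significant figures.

5.7 meV

Eᵢ/kT = 0, 2.464.
Z = Σ e^(−Eᵢ/kT) = e^(−0) + e^(−2.464) = 1.000 + 0.08509 = 1.085.
⟨E⟩ = Σ Eᵢ e^(−Eᵢ/kT) / Z = (0·1.000 + 72.7·0.08509) / 1.085 = 5.7 meV.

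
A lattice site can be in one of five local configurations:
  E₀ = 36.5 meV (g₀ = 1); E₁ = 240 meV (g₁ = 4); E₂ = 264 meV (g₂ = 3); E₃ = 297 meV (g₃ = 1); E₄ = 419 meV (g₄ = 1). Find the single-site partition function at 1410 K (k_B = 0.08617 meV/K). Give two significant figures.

Z = 1.8

k_BT = 0.08617 × 1410 K = 121.5 meV.
Eᵢ/kT = 0.3004, 1.975, 2.173, 2.444, 3.449.
Z = Σ gᵢe^(−Eᵢ/kT) = 1·e^(−0.3004) + 4·e^(−1.975) + 3·e^(−2.173) + 1·e^(−2.444) + 1·e^(−3.449) = 0.7405 + 0.5550 + 0.3415 + 0.08681 + 0.03178 = 1.756.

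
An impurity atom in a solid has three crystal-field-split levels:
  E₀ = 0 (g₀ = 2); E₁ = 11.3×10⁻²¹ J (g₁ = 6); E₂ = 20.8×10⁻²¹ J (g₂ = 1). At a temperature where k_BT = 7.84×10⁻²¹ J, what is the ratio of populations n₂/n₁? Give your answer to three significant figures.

0.0496

n₂/n₁ = (g₂/g₁) exp[−(E₂−E₁)/kT] = (1/6) × exp(−(9.5 ×10⁻²¹ J)/(7.84 ×10⁻²¹ J)) = (1/6) × exp(-1.2117) = 0.0496.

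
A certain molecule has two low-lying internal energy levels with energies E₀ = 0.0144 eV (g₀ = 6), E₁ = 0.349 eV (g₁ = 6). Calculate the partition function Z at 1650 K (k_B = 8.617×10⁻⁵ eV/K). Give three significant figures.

k_BT = 8.617×10⁻⁵ × 1650 K = 0.14218 eV.
Eᵢ/kT = 0.10128, 2.4546.
Z = Σ gᵢe^(−Eᵢ/kT) = 6·e^(−0.10128) + 6·e^(−2.4546) = 5.4221 + 0.51539 = 5.9375.

Z = 5.94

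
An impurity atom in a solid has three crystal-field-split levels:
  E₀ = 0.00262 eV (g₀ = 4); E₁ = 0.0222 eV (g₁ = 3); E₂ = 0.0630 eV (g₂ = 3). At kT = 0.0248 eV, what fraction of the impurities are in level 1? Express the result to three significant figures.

Eᵢ/kT = 0.10565, 0.89516, 2.5403.
Z = Σ gᵢe^(−Eᵢ/kT) = 4·e^(−0.10565) + 3·e^(−0.89516) + 3·e^(−2.5403) = 3.5990 + 1.2256 + 0.23653 = 5.0611.
P₁ = g₁ e^(−E₁/kT) / Z = 1.2256/5.0611 = 0.242.

0.242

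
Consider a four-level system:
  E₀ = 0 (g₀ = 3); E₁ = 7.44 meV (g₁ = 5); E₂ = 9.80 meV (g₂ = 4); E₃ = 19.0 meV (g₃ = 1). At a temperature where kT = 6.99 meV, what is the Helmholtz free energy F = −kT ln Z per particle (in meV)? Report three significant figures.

-12.3 meV

Eᵢ/kT = 0, 1.0644, 1.4020, 2.7182.
Z = Σ gᵢe^(−Eᵢ/kT) = 3·e^(−0) + 5·e^(−1.0644) + 4·e^(−1.4020) + 1·e^(−2.7182) = 3.0000 + 1.7247 + 0.98442 + 0.065993 = 5.7751.
F = −kT ln Z = −6.99 × ln(5.7751) = −6.99 × 1.7536 = -12.3 meV.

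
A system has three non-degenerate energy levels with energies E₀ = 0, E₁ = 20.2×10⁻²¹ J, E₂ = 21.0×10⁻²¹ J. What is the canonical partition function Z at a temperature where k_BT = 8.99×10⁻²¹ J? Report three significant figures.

Eᵢ/kT = 0, 2.2469, 2.3359.
Z = Σ e^(−Eᵢ/kT) = e^(−0) + e^(−2.2469) + e^(−2.3359) = 1.0000 + 0.10573 + 0.096723 = 1.2025.

Z = 1.20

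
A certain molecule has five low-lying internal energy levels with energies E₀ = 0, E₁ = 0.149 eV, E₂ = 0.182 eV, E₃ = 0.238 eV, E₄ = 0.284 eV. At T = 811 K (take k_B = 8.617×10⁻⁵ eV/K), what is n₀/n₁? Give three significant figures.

8.43

k_BT = 8.617×10⁻⁵ × 811 K = 0.069884 eV.
n₀/n₁ = exp[−(E₀−E₁)/kT] = exp(−(-0.149 eV)/(0.069884 eV)) = exp(2.1321) = 8.43.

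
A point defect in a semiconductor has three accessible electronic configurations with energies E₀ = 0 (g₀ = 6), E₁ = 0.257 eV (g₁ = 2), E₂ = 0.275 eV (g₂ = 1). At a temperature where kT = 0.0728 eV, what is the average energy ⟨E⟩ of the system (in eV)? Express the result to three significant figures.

0.00351 eV

Eᵢ/kT = 0, 3.5302, 3.7775.
Z = Σ gᵢe^(−Eᵢ/kT) = 6·e^(−0) + 2·e^(−3.5302) + 1·e^(−3.7775) = 6.0000 + 0.058598 + 0.022880 = 6.0815.
⟨E⟩ = Σ Eᵢ gᵢe^(−Eᵢ/kT) / Z = (0·6.0000 + 0.257·0.058598 + 0.275·0.022880) / 6.0815 = 0.00351 eV.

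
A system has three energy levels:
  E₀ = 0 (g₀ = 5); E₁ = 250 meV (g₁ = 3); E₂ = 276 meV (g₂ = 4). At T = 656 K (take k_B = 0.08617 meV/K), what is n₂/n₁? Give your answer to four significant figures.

k_BT = 0.08617 × 656 K = 56.5275 meV.
n₂/n₁ = (g₂/g₁) exp[−(E₂−E₁)/kT] = (4/3) × exp(−(26 meV)/(56.5275 meV)) = (4/3) × exp(-0.459953) = 0.8418.

0.8418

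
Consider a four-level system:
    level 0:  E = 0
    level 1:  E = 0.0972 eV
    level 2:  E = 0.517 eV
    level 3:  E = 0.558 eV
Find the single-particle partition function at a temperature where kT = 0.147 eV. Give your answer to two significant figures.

Eᵢ/kT = 0, 0.6612, 3.517, 3.796.
Z = Σ e^(−Eᵢ/kT) = e^(−0) + e^(−0.6612) + e^(−3.517) + e^(−3.796) = 1.000 + 0.5162 + 0.02969 + 0.02246 = 1.568.

Z = 1.6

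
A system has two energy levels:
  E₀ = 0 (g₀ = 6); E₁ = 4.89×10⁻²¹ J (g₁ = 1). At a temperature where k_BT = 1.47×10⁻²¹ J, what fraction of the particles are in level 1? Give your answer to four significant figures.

Eᵢ/kT = 0, 3.32653.
Z = Σ gᵢe^(−Eᵢ/kT) = 6·e^(−0) + 1·e^(−3.32653) = 6.00000 + 0.0359175 = 6.03592.
P₁ = g₁ e^(−E₁/kT) / Z = 0.0359175/6.03592 = 0.005951.

0.005951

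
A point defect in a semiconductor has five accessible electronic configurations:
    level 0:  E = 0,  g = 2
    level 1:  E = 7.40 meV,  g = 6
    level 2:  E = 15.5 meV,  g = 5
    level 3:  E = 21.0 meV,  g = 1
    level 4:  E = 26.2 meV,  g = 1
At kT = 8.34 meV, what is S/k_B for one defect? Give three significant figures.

2.42

Eᵢ/kT = 0, 0.88729, 1.8585, 2.5180, 3.1415.
Z = Σ gᵢe^(−Eᵢ/kT) = 2·e^(−0) + 6·e^(−0.88729) + 5·e^(−1.8585) + 1·e^(−2.5180) + 1·e^(−3.1415) = 2.0000 + 2.4706 + 0.77953 + 0.080621 + 0.043218 = 5.3740.
⟨E⟩ = Σ EᵢPᵢ = 6.1761 meV.
S/k_B = ln Z + ⟨E⟩/kT = ln(5.3740) + 6.1761/8.34 = 1.6816 + 0.74054 = 2.42.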